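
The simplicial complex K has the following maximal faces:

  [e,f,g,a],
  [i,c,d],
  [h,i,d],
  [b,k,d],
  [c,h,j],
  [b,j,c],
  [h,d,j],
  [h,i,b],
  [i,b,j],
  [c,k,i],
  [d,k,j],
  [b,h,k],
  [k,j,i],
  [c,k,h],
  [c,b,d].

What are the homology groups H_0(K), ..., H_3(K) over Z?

H_0 = Z^2,  H_1 = Z^2,  H_2 = Z,  H_3 = 0.

Take the total order a < b < c < d < e < f < g < h < i < j < k on the vertex set. Then K (dimension 3) consists of the simplices:

  0-simplices (11): a, b, c, d, e, f, g, h, i, j, k
  1-simplices (27): ae, af, ag, bc, bd, bh, bi, bj, bk, cd, ch, ci, cj, ck, dh, di, dj, dk, ef, eg, fg, hi, hj, hk, ij, ik, jk
  2-simplices (18): aef, aeg, afg, bcd, bcj, bdk, bhi, bhk, bij, cdi, chj, chk, cik, dhi, dhj, djk, efg, ijk
  3-simplices (1): aefg

Hence C_0 ≅ Z^11, C_1 ≅ Z^27, C_2 ≅ Z^18, C_3 ≅ Z^1.

Boundary ∂_1: C_1 → C_0 maps an edge to its endpoints' difference, ∂[p,q] = q − p. For instance
  ∂dj = j − d.
The 11×27 boundary matrix has rank 9 and Smith normal form diag(1,1,1,1,1,1,1,1,1).

The boundary map ∂_2: C_2 → C_1 maps a triangle to the signed sum of its edges. For instance
  ∂bcd = cd − bd + bc,
  ∂bij = ij − bj + bi.
As a 27×18 matrix over Z this has rank 16, with invariant factors (1,1,1,1,1,1,1,1,1,1,1,1,1,1,1,1).

Boundary ∂_3: C_3 → C_2 sends each 3-simplex σ to the alternating sum Σ_i (−1)^i (σ with its i-th vertex removed). For instance
  ∂aefg = efg − afg + aeg − aef.
This gives a 18×1 integer matrix of rank 1; reducing to Smith normal form yields diagonal entries (1).

Reading off H_k = ker ∂_k / im ∂_{k+1}:

  H_0: rank C_0 − rank ∂_1 = 11 − 9 = 2, and the invariant factors of ∂_1 are all 1, so H_0 = Z^2.
  H_1: rank ker ∂_1 − rank ∂_2 = (27 − 9) − 16 = 2, and the invariant factors of ∂_2 are all 1, so H_1 = Z^2.
  H_2: rank ker ∂_2 − rank ∂_3 = (18 − 16) − 1 = 1, and the invariant factors of ∂_3 are all 1, so H_2 = Z.
  H_3: rank ker ∂_3 − rank ∂_4 = (1 − 1) − 0 = 0, and there is no ∂_4, so H_3 = 0.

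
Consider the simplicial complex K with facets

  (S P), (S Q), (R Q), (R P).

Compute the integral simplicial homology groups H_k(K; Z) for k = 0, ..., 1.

H_0 = Z,  H_1 = Z.

Take the total order P < Q < R < S on the vertex set. Then K (dimension 1) consists of the simplices:

  0-simplices (4): P, Q, R, S
  1-simplices (4): PR, PS, QR, QS

so the chain groups are C_0 ≅ Z^4, C_1 ≅ Z^4.

The boundary map ∂_1: C_1 → C_0 maps an edge to its endpoints' difference, ∂[p,q] = q − p.
This gives a 4×4 integer matrix of rank 3; reducing to Smith normal form yields diagonal entries (1,1,1).

From H_k ≅ ker(∂_k) / im(∂_{k+1}) we obtain:

  H_0: rank C_0 − rank ∂_1 = 4 − 3 = 1, and the invariant factors of ∂_1 are all 1, so H_0 = Z.
  H_1: rank ker ∂_1 − rank ∂_2 = (4 − 3) − 0 = 1, and there is no ∂_2, so H_1 = Z.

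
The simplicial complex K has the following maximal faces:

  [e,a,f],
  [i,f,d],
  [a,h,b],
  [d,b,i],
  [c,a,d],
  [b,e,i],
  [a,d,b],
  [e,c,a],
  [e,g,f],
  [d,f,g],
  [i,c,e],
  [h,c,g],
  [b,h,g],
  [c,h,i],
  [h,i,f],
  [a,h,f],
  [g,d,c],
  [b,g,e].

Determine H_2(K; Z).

Fix the vertex order a < b < c < d < e < f < g < h < i and write every simplex with vertices in increasing order. Then dim K = 2 and the simplices of K are:

  0-simplices (9): a, b, c, d, e, f, g, h, i
  1-simplices (27): ab, ac, ad, ae, af, ah, bd, be, bg, bh, bi, cd, ce, cg, ch, ci, df, dg, di, ef, eg, ei, fg, fh, fi, gh, hi
  2-simplices (18): abd, abh, acd, ace, aef, afh, bdi, beg, bei, bgh, cdg, cei, cgh, chi, dfg, dfi, efg, fhi

so the chain groups are C_0 ≅ Z^9, C_1 ≅ Z^27, C_2 ≅ Z^18.

∂_1: C_1 → C_0 maps an edge to its endpoints' difference, ∂[p,q] = q − p. For instance
  ∂be = e − b.
The resulting 9×27 matrix has rank 8, and its Smith normal form has invariant factors (1,1,1,1,1,1,1,1).

The boundary map ∂_2: C_2 → C_1 maps a triangle to the signed sum of its edges. For instance
  ∂bei = ei − bi + be,
  ∂efg = fg − eg + ef.
The resulting 27×18 matrix has rank 17, and its Smith normal form has invariant factors (1,1,1,1,1,1,1,1,1,1,1,1,1,1,1,1,1).

Now H_k = ker ∂_k / im ∂_{k+1}, so:

  H_2: rank ker ∂_2 − rank ∂_3 = (18 − 17) − 0 = 1, and there is no ∂_3, so H_2 = Z.

H_2 ≅ Z.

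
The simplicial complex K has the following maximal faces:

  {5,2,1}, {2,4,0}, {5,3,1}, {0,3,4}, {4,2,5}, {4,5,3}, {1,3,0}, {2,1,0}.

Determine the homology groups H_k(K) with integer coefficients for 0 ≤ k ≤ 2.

H_0 ≅ Z,  H_1 = 0,  H_2 ≅ Z.

We work with the vertex ordering 0 < 1 < 2 < 3 < 4 < 5. The simplices of K, each written with vertices in increasing order, are:

  0-simplices (6): [0], [1], [2], [3], [4], [5]
  1-simplices (12): [0,1], [0,2], [0,3], [0,4], [1,2], [1,3], [1,5], [2,4], [2,5], [3,4], [3,5], [4,5]
  2-simplices (8): [0,1,2], [0,1,3], [0,2,4], [0,3,4], [1,2,5], [1,3,5], [2,4,5], [3,4,5]

Hence C_0 ≅ Z^6, C_1 ≅ Z^12, C_2 ≅ Z^8.

Boundary ∂_1: C_1 → C_0 maps an edge to its endpoints' difference, ∂[p,q] = q − p. For instance
  ∂[4,5] = [5] − [4].
This gives a 6×12 integer matrix of rank 5; reducing to Smith normal form yields diagonal entries (1,1,1,1,1).

The boundary map ∂_2: C_2 → C_1 sends each 2-simplex [p,q,r] to [q,r] − [p,r] + [p,q]. For instance
  ∂[0,1,2] = [1,2] − [0,2] + [0,1],
  ∂[1,2,5] = [2,5] − [1,5] + [1,2].
As a 12×8 matrix over Z this has rank 7, with invariant factors (1,1,1,1,1,1,1).

Reading off H_k = ker ∂_k / im ∂_{k+1}:

  H_0: rank C_0 − rank ∂_1 = 6 − 5 = 1, and the invariant factors of ∂_1 are all 1, so H_0 = Z.
  H_1: rank ker ∂_1 − rank ∂_2 = (12 − 5) − 7 = 0, and the invariant factors of ∂_2 are all 1, so H_1 = 0.
  H_2: rank ker ∂_2 − rank ∂_3 = (8 − 7) − 0 = 1, and there is no ∂_3, so H_2 = Z.

As a check, the Euler characteristic is 6 − 12 + 8 = 2, which agrees with 1 − 0 + 1 = 2.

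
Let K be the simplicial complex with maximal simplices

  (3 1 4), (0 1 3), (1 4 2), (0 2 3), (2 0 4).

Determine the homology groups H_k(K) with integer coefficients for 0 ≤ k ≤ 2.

H_0 ≅ Z,  H_1 ≅ Z,  H_2 = 0.

Take the total order 0 < 1 < 2 < 3 < 4 on the vertex set. Then K (dimension 2) consists of the simplices:

  0-simplices (5): [0], [1], [2], [3], [4]
  1-simplices (10): [0,1], [0,2], [0,3], [0,4], [1,2], [1,3], [1,4], [2,3], [2,4], [3,4]
  2-simplices (5): [0,1,3], [0,2,3], [0,2,4], [1,2,4], [1,3,4]

so the chain groups are C_0 ≅ Z^5, C_1 ≅ Z^10, C_2 ≅ Z^5.

Boundary ∂_1: C_1 → C_0 sends each edge [p,q] (with p < q) to q − p.
The 5×10 boundary matrix has rank 4 and Smith normal form diag(1,1,1,1).

Boundary ∂_2: C_2 → C_1 sends each 2-simplex [p,q,r] to [q,r] − [p,r] + [p,q]. For instance
  ∂[0,2,3] = [2,3] − [0,3] + [0,2],
  ∂[0,1,3] = [1,3] − [0,3] + [0,1].
The resulting 10×5 matrix has rank 5, and its Smith normal form has invariant factors (1,1,1,1,1).

Now H_k = ker ∂_k / im ∂_{k+1}, so:

  H_0: rank C_0 − rank ∂_1 = 5 − 4 = 1, and the invariant factors of ∂_1 are all 1, so H_0 = Z.
  H_1: rank ker ∂_1 − rank ∂_2 = (10 − 4) − 5 = 1, and the invariant factors of ∂_2 are all 1, so H_1 = Z.
  H_2: rank ker ∂_2 − rank ∂_3 = (5 − 5) − 0 = 0, and there is no ∂_3, so H_2 = 0.

As a check, the Euler characteristic is 5 − 10 + 5 = 0, which agrees with 1 − 1 + 0 = 0.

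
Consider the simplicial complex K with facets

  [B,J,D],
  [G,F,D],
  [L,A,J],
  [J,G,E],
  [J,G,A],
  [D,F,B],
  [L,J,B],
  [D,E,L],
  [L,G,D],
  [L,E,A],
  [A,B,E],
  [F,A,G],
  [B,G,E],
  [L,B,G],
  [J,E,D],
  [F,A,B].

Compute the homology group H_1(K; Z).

H_1 ≅ Z^2.

Fix the vertex order A < B < D < E < F < G < J < L and write every simplex with vertices in increasing order. Then dim K = 2 and the simplices of K are:

  0-simplices (8): A, B, D, E, F, G, J, L
  1-simplices (24): AB, AE, AF, AG, AJ, AL, BD, BE, BF, BG, BJ, BL, DE, DF, DG, DJ, DL, EG, EJ, EL, FG, GJ, GL, JL
  2-simplices (16): ABE, ABF, AEL, AFG, AGJ, AJL, BDF, BDJ, BEG, BGL, BJL, DEJ, DEL, DFG, DGL, EGJ

so the chain groups are C_0 ≅ Z^8, C_1 ≅ Z^24, C_2 ≅ Z^16.

Boundary ∂_1: C_1 → C_0 sends each edge [p,q] (with p < q) to q − p.
The resulting 8×24 matrix has rank 7, and its Smith normal form has invariant factors (1,1,1,1,1,1,1).

∂_2: C_2 → C_1 sends each 2-simplex [p,q,r] to [q,r] − [p,r] + [p,q]. For instance
  ∂DGL = GL − DL + DG,
  ∂AFG = FG − AG + AF.
As a 24×16 matrix over Z this has rank 15, with invariant factors (1,1,1,1,1,1,1,1,1,1,1,1,1,1,1).

Computing H_k = (kernel of ∂_k) / (image of ∂_{k+1}):

  H_1: rank ker ∂_1 − rank ∂_2 = (24 − 7) − 15 = 2, and the invariant factors of ∂_2 are all 1, so H_1 ≅ Z^2.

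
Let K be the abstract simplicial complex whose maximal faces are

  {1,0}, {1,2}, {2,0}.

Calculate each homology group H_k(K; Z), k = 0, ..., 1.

Order the vertices as 0 < 1 < 2. Listing each simplex with vertices in this order, K has dimension 1 with simplices:

  0-simplices (3): [0], [1], [2]
  1-simplices (3): [0,1], [0,2], [1,2]

giving chain groups C_0 ≅ Z^3, C_1 ≅ Z^3.

The boundary map ∂_1: C_1 → C_0 maps an edge to its endpoints' difference, ∂[p,q] = q − p. For instance
  ∂[0,1] = [1] − [0].
This gives a 3×3 integer matrix of rank 2; reducing to Smith normal form yields diagonal entries (1,1).

From H_k ≅ ker(∂_k) / im(∂_{k+1}) we obtain:

  H_0: rank C_0 − rank ∂_1 = 3 − 2 = 1, and the invariant factors of ∂_1 are all 1, so H_0 = Z.
  H_1: rank ker ∂_1 − rank ∂_2 = (3 − 2) − 0 = 1, and there is no ∂_2, so H_1 = Z.

(K is a triangulation of the circle S^1.)

H_0 ≅ Z,  H_1 ≅ Z.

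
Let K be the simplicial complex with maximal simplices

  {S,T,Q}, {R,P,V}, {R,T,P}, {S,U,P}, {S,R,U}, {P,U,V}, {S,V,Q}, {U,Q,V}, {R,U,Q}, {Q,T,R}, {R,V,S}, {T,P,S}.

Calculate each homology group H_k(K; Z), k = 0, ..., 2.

We work with the vertex ordering P < Q < R < S < T < U < V. The simplices of K, each written with vertices in increasing order, are:

  0-simplices (7): P, Q, R, S, T, U, V
  1-simplices (18): PR, PS, PT, PU, PV, QR, QS, QT, QU, QV, RS, RT, RU, RV, ST, SU, SV, UV
  2-simplices (12): PRT, PRV, PST, PSU, PUV, QRT, QRU, QST, QSV, QUV, RSU, RSV

so the chain groups are C_0 ≅ Z^7, C_1 ≅ Z^18, C_2 ≅ Z^12.

The boundary map ∂_1: C_1 → C_0 maps an edge to its endpoints' difference, ∂[p,q] = q − p.
As a 7×18 matrix over Z this has rank 6, with invariant factors (1,1,1,1,1,1).

∂_2: C_2 → C_1 maps a triangle to the signed sum of its edges. For instance
  ∂PRT = RT − PT + PR,
  ∂QUV = UV − QV + QU.
The resulting 18×12 matrix has rank 12, and its Smith normal form has invariant factors (1,1,1,1,1,1,1,1,1,1,1,2).

Reading off H_k = ker ∂_k / im ∂_{k+1}:

  H_0: rank C_0 − rank ∂_1 = 7 − 6 = 1, and the invariant factors of ∂_1 are all 1, so H_0 = Z.
  H_1: rank ker ∂_1 − rank ∂_2 = (18 − 6) − 12 = 0, and ∂_2 has invariant factor 2 > 1, so H_1 = Z_2.
  H_2: rank ker ∂_2 − rank ∂_3 = (12 − 12) − 0 = 0, and there is no ∂_3, so H_2 = 0.

H_0 = Z,  H_1 = Z_2,  H_2 = 0.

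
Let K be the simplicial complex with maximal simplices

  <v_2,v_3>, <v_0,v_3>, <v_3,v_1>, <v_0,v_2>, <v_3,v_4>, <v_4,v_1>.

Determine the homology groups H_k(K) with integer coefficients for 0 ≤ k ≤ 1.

H_0 = Z,  H_1 = Z^2.

Fix the vertex order v_0 < v_1 < v_2 < v_3 < v_4 and write every simplex with vertices in increasing order. Then dim K = 1 and the simplices of K are:

  0-simplices (5): [v_0], [v_1], [v_2], [v_3], [v_4]
  1-simplices (6): [v_0,v_2], [v_0,v_3], [v_1,v_3], [v_1,v_4], [v_2,v_3], [v_3,v_4]

Hence C_0 ≅ Z^5, C_1 ≅ Z^6.

Boundary ∂_1: C_1 → C_0 maps an edge to its endpoints' difference, ∂[p,q] = q − p.
As a 5×6 matrix over Z this has rank 4, with invariant factors (1,1,1,1).

Now H_k = ker ∂_k / im ∂_{k+1}, so:

  H_0: rank C_0 − rank ∂_1 = 5 − 4 = 1, and the invariant factors of ∂_1 are all 1, so H_0 ≅ Z.
  H_1: rank ker ∂_1 − rank ∂_2 = (6 − 4) − 0 = 2, and there is no ∂_2, so H_1 ≅ Z^2.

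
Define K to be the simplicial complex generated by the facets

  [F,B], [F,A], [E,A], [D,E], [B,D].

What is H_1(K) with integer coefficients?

We work with the vertex ordering A < B < D < E < F. The simplices of K, each written with vertices in increasing order, are:

  0-simplices (5): A, B, D, E, F
  1-simplices (5): AE, AF, BD, BF, DE

Hence C_0 ≅ Z^5, C_1 ≅ Z^5.

∂_1: C_1 → C_0 maps an edge to its endpoints' difference, ∂[p,q] = q − p. For instance
  ∂AE = E − A.
As a 5×5 matrix over Z this has rank 4, with invariant factors (1,1,1,1).

Computing H_k = (kernel of ∂_k) / (image of ∂_{k+1}):

  H_1: rank ker ∂_1 − rank ∂_2 = (5 − 4) − 0 = 1, and there is no ∂_2, so H_1 = Z.

H_1 ≅ Z.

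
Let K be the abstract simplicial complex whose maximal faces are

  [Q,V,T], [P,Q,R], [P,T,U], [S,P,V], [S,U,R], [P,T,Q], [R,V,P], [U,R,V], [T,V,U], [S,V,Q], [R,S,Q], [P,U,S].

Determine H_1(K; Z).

H_1 = Z/2Z.

Order the vertices as P < Q < R < S < T < U < V. Listing each simplex with vertices in this order, K has dimension 2 with simplices:

  0-simplices (7): P, Q, R, S, T, U, V
  1-simplices (18): PQ, PR, PS, PT, PU, PV, QR, QS, QT, QV, RS, RU, RV, SU, SV, TU, TV, UV
  2-simplices (12): PQR, PQT, PRV, PSU, PSV, PTU, QRS, QSV, QTV, RSU, RUV, TUV

Hence C_0 ≅ Z^7, C_1 ≅ Z^18, C_2 ≅ Z^12.

The boundary map ∂_1: C_1 → C_0 is given by ∂[p,q] = [q] − [p].
The resulting 7×18 matrix has rank 6, and its Smith normal form has invariant factors (1,1,1,1,1,1).

Boundary ∂_2: C_2 → C_1 maps a triangle to the signed sum of its edges. For instance
  ∂PQR = QR − PR + PQ,
  ∂PTU = TU − PU + PT.
The 18×12 boundary matrix has rank 12 and Smith normal form diag(1,1,1,1,1,1,1,1,1,1,1,2).

Computing H_k = (kernel of ∂_k) / (image of ∂_{k+1}):

  H_1: rank ker ∂_1 − rank ∂_2 = (18 − 6) − 12 = 0, and ∂_2 has invariant factor 2 > 1, so H_1 = Z/2Z.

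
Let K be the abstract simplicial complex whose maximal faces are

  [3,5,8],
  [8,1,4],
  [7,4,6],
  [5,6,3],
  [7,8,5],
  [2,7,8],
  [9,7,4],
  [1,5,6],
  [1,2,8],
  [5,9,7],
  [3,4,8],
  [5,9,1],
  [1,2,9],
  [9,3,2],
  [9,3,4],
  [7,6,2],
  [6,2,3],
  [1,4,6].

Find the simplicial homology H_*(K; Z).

Take the total order 1 < 2 < 3 < 4 < 5 < 6 < 7 < 8 < 9 on the vertex set. Then K (dimension 2) consists of the simplices:

  0-simplices (9): [1], [2], [3], [4], [5], [6], [7], [8], [9]
  1-simplices (27): (27 of them)
  2-simplices (18): [1,2,8], [1,2,9], [1,4,6], [1,4,8], [1,5,6], [1,5,9], [2,3,6], [2,3,9], [2,6,7], [2,7,8], [3,4,8], [3,4,9], [3,5,6], [3,5,8], [4,6,7], [4,7,9], [5,7,8], [5,7,9]

Hence C_0 ≅ Z^9, C_1 ≅ Z^27, C_2 ≅ Z^18.

Boundary ∂_1: C_1 → C_0 maps an edge to its endpoints' difference, ∂[p,q] = q − p. For instance
  ∂[7,8] = [8] − [7].
The 9×27 boundary matrix has rank 8 and Smith normal form diag(1,1,1,1,1,1,1,1).

Boundary ∂_2: C_2 → C_1 acts by ∂[p,q,r] = [q,r] − [p,r] + [p,q]. For instance
  ∂[2,7,8] = [7,8] − [2,8] + [2,7],
  ∂[1,5,9] = [5,9] − [1,9] + [1,5].
The 27×18 boundary matrix has rank 17 and Smith normal form diag(1,1,1,1,1,1,1,1,1,1,1,1,1,1,1,1,1).

From H_k ≅ ker(∂_k) / im(∂_{k+1}) we obtain:

  H_0: rank C_0 − rank ∂_1 = 9 − 8 = 1, and the invariant factors of ∂_1 are all 1, so H_0 = Z.
  H_1: rank ker ∂_1 − rank ∂_2 = (27 − 8) − 17 = 2, and the invariant factors of ∂_2 are all 1, so H_1 = Z^2.
  H_2: rank ker ∂_2 − rank ∂_3 = (18 − 17) − 0 = 1, and there is no ∂_3, so H_2 = Z.

(K is a triangulation of the torus T^2.)

H_0 ≅ Z,  H_1 ≅ Z^2,  H_2 ≅ Z.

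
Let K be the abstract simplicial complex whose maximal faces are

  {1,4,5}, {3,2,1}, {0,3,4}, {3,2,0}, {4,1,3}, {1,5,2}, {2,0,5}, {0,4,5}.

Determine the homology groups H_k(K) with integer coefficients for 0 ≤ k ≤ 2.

Fix the vertex order 0 < 1 < 2 < 3 < 4 < 5 and write every simplex with vertices in increasing order. Then dim K = 2 and the simplices of K are:

  0-simplices (6): [0], [1], [2], [3], [4], [5]
  1-simplices (12): [0,2], [0,3], [0,4], [0,5], [1,2], [1,3], [1,4], [1,5], [2,3], [2,5], [3,4], [4,5]
  2-simplices (8): [0,2,3], [0,2,5], [0,3,4], [0,4,5], [1,2,3], [1,2,5], [1,3,4], [1,4,5]

so the chain groups are C_0 ≅ Z^6, C_1 ≅ Z^12, C_2 ≅ Z^8.

The boundary map ∂_1: C_1 → C_0 sends each edge [p,q] (with p < q) to q − p. For instance
  ∂[0,3] = [3] − [0].
This gives a 6×12 integer matrix of rank 5; reducing to Smith normal form yields diagonal entries (1,1,1,1,1).

The boundary map ∂_2: C_2 → C_1 acts by ∂[p,q,r] = [q,r] − [p,r] + [p,q]. For instance
  ∂[1,2,5] = [2,5] − [1,5] + [1,2],
  ∂[0,3,4] = [3,4] − [0,4] + [0,3].
The resulting 12×8 matrix has rank 7, and its Smith normal form has invariant factors (1,1,1,1,1,1,1).

Computing H_k = (kernel of ∂_k) / (image of ∂_{k+1}):

  H_0: rank C_0 − rank ∂_1 = 6 − 5 = 1, and the invariant factors of ∂_1 are all 1, so H_0 = Z.
  H_1: rank ker ∂_1 − rank ∂_2 = (12 − 5) − 7 = 0, and the invariant factors of ∂_2 are all 1, so H_1 = 0.
  H_2: rank ker ∂_2 − rank ∂_3 = (8 − 7) − 0 = 1, and there is no ∂_3, so H_2 = Z.

(K is a triangulation of the 2-sphere S^2.)

H_0 ≅ Z,  H_1 = 0,  H_2 ≅ Z.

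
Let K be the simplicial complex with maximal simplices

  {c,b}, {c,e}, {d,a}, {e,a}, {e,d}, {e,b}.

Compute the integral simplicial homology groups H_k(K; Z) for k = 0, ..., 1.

H_0 = Z,  H_1 = Z^2.

K has 5 vertices, 6 edges.
rank ∂_0 = 0, rank ∂_1 = 4 ⇒ b_0 = 5 − 0 − 4 = 1; all invariant factors of ∂_1 are 1 so no torsion. So H_0 ≅ Z.
rank ∂_1 = 4, rank ∂_2 = 0 ⇒ b_1 = 6 − 4 − 0 = 2. So H_1 ≅ Z^2.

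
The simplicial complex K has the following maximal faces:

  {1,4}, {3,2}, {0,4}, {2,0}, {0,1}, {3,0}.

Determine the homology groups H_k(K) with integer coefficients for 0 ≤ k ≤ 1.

Order the vertices as 0 < 1 < 2 < 3 < 4. Listing each simplex with vertices in this order, K has dimension 1 with simplices:

  0-simplices (5): [0], [1], [2], [3], [4]
  1-simplices (6): [0,1], [0,2], [0,3], [0,4], [1,4], [2,3]

so the chain groups are C_0 ≅ Z^5, C_1 ≅ Z^6.

∂_1: C_1 → C_0 maps an edge to its endpoints' difference, ∂[p,q] = q − p.
The resulting 5×6 matrix has rank 4, and its Smith normal form has invariant factors (1,1,1,1).

Reading off H_k = ker ∂_k / im ∂_{k+1}:

  H_0: rank C_0 − rank ∂_1 = 5 − 4 = 1, and the invariant factors of ∂_1 are all 1, so H_0 ≅ Z.
  H_1: rank ker ∂_1 − rank ∂_2 = (6 − 4) − 0 = 2, and there is no ∂_2, so H_1 ≅ Z^2.

H_0 = Z,  H_1 = Z^2.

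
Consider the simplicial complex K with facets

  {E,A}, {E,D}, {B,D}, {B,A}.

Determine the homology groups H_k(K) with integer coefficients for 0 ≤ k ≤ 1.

H_0 ≅ Z,  H_1 ≅ Z.

Order the vertices as A < B < D < E. Listing each simplex with vertices in this order, K has dimension 1 with simplices:

  0-simplices (4): A, B, D, E
  1-simplices (4): AB, AE, BD, DE

giving chain groups C_0 ≅ Z^4, C_1 ≅ Z^4.

The boundary map ∂_1: C_1 → C_0 maps an edge to its endpoints' difference, ∂[p,q] = q − p. For instance
  ∂AE = E − A.
As a 4×4 matrix over Z this has rank 3, with invariant factors (1,1,1).

Reading off H_k = ker ∂_k / im ∂_{k+1}:

  H_0: rank C_0 − rank ∂_1 = 4 − 3 = 1, and the invariant factors of ∂_1 are all 1, so H_0 ≅ Z.
  H_1: rank ker ∂_1 − rank ∂_2 = (4 − 3) − 0 = 1, and there is no ∂_2, so H_1 ≅ Z.

(K is a triangulation of the circle S^1.)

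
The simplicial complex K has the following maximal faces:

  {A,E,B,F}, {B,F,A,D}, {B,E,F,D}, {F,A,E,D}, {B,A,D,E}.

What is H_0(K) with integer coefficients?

Fix the vertex order A < B < D < E < F and write every simplex with vertices in increasing order. Then dim K = 3 and the simplices of K are:

  0-simplices (5): A, B, D, E, F
  1-simplices (10): AB, AD, AE, AF, BD, BE, BF, DE, DF, EF
  2-simplices (10): ABD, ABE, ABF, ADE, ADF, AEF, BDE, BDF, BEF, DEF
  3-simplices (5): ABDE, ABDF, ABEF, ADEF, BDEF

Hence C_0 ≅ Z^5, C_1 ≅ Z^10, C_2 ≅ Z^10, C_3 ≅ Z^5.

The boundary map ∂_1: C_1 → C_0 maps an edge to its endpoints' difference, ∂[p,q] = q − p. For instance
  ∂AE = E − A.
As a 5×10 matrix over Z this has rank 4, with invariant factors (1,1,1,1).

∂_2: C_2 → C_1 acts by ∂[p,q,r] = [q,r] − [p,r] + [p,q]. For instance
  ∂ABD = BD − AD + AB,
  ∂DEF = EF − DF + DE.
The 10×10 boundary matrix has rank 6 and Smith normal form diag(1,1,1,1,1,1).

∂_3: C_3 → C_2 sends each 3-simplex σ to the alternating sum Σ_i (−1)^i (σ with its i-th vertex removed). For instance
  ∂ABDE = BDE − ADE + ABE − ABD,
  ∂ADEF = DEF − AEF + ADF − ADE.
The resulting 10×5 matrix has rank 4, and its Smith normal form has invariant factors (1,1,1,1).

Now H_k = ker ∂_k / im ∂_{k+1}, so:

  H_0: rank C_0 − rank ∂_1 = 5 − 4 = 1, and the invariant factors of ∂_1 are all 1, so H_0 = Z.

(K is a triangulation of the 3-sphere S^3.)

H_0 ≅ Z.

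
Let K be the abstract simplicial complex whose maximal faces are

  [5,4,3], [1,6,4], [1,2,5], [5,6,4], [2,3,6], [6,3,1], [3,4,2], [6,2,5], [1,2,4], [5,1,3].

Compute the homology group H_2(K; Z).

H_2 = 0.

We work with the vertex ordering 1 < 2 < 3 < 4 < 5 < 6. The simplices of K, each written with vertices in increasing order, are:

  0-simplices (6): [1], [2], [3], [4], [5], [6]
  1-simplices (15): [1,2], [1,3], [1,4], [1,5], [1,6], [2,3], [2,4], [2,5], [2,6], [3,4], [3,5], [3,6], [4,5], [4,6], [5,6]
  2-simplices (10): [1,2,4], [1,2,5], [1,3,5], [1,3,6], [1,4,6], [2,3,4], [2,3,6], [2,5,6], [3,4,5], [4,5,6]

Hence C_0 ≅ Z^6, C_1 ≅ Z^15, C_2 ≅ Z^10.

The boundary map ∂_1: C_1 → C_0 sends each edge [p,q] (with p < q) to q − p.
This gives a 6×15 integer matrix of rank 5; reducing to Smith normal form yields diagonal entries (1,1,1,1,1).

Boundary ∂_2: C_2 → C_1 maps a triangle to the signed sum of its edges. For instance
  ∂[3,4,5] = [4,5] − [3,5] + [3,4],
  ∂[1,3,5] = [3,5] − [1,5] + [1,3].
As a 15×10 matrix over Z this has rank 10, with invariant factors (1,1,1,1,1,1,1,1,1,2).

Now H_k = ker ∂_k / im ∂_{k+1}, so:

  H_2: rank ker ∂_2 − rank ∂_3 = (10 − 10) − 0 = 0, and there is no ∂_3, so H_2 = 0.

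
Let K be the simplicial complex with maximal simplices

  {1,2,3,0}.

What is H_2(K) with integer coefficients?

K has 4 vertices, 6 edges, 4 triangles, 1 3-simplex.
rank ∂_2 = 3, rank ∂_3 = 1 ⇒ b_2 = 4 − 3 − 1 = 0; all invariant factors of ∂_3 are 1 so no torsion. So H_2 ≅ 0.

H_2 ≅ 0.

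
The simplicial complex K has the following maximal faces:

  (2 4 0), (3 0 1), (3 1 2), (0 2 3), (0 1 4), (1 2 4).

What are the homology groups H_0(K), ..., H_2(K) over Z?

We work with the vertex ordering 0 < 1 < 2 < 3 < 4. The simplices of K, each written with vertices in increasing order, are:

  0-simplices (5): [0], [1], [2], [3], [4]
  1-simplices (9): [0,1], [0,2], [0,3], [0,4], [1,2], [1,3], [1,4], [2,3], [2,4]
  2-simplices (6): [0,1,3], [0,1,4], [0,2,3], [0,2,4], [1,2,3], [1,2,4]

giving chain groups C_0 ≅ Z^5, C_1 ≅ Z^9, C_2 ≅ Z^6.

The boundary map ∂_1: C_1 → C_0 maps an edge to its endpoints' difference, ∂[p,q] = q − p. For instance
  ∂[0,3] = [3] − [0].
As a 5×9 matrix over Z this has rank 4, with invariant factors (1,1,1,1).

Boundary ∂_2: C_2 → C_1 sends each 2-simplex [p,q,r] to [q,r] − [p,r] + [p,q]. For instance
  ∂[0,2,3] = [2,3] − [0,3] + [0,2],
  ∂[0,1,3] = [1,3] − [0,3] + [0,1].
The resulting 9×6 matrix has rank 5, and its Smith normal form has invariant factors (1,1,1,1,1).

Now H_k = ker ∂_k / im ∂_{k+1}, so:

  H_0: rank C_0 − rank ∂_1 = 5 − 4 = 1, and the invariant factors of ∂_1 are all 1, so H_0 = Z.
  H_1: rank ker ∂_1 − rank ∂_2 = (9 − 4) − 5 = 0, and the invariant factors of ∂_2 are all 1, so H_1 = 0.
  H_2: rank ker ∂_2 − rank ∂_3 = (6 − 5) − 0 = 1, and there is no ∂_3, so H_2 = Z.

H_0 = Z,  H_1 = 0,  H_2 = Z.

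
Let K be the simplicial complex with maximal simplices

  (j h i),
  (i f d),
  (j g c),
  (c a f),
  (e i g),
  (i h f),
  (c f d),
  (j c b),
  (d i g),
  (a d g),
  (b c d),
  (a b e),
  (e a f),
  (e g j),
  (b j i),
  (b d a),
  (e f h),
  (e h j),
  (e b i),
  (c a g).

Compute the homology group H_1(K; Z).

H_1 ≅ Z ⊕ Z/2.

K has 10 vertices, 30 edges, 20 triangles.
rank ∂_1 = 9, rank ∂_2 = 20 ⇒ b_1 = 30 − 9 − 20 = 1; ∂_2 has invariant factor(s) [2] giving torsion. So H_1 = Z ⊕ Z/2.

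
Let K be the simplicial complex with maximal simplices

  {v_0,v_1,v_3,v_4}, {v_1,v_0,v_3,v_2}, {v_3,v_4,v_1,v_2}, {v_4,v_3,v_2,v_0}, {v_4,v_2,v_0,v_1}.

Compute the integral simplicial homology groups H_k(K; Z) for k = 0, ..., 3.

H_0 = Z,  H_1 = 0,  H_2 = 0,  H_3 = Z.

We work with the vertex ordering v_0 < v_1 < v_2 < v_3 < v_4. The simplices of K, each written with vertices in increasing order, are:

  0-simplices (5): [v_0], [v_1], [v_2], [v_3], [v_4]
  1-simplices (10): [v_0,v_1], [v_0,v_2], [v_0,v_3], [v_0,v_4], [v_1,v_2], [v_1,v_3], [v_1,v_4], [v_2,v_3], [v_2,v_4], [v_3,v_4]
  2-simplices (10): [v_0,v_1,v_2], [v_0,v_1,v_3], [v_0,v_1,v_4], [v_0,v_2,v_3], [v_0,v_2,v_4], [v_0,v_3,v_4], [v_1,v_2,v_3], [v_1,v_2,v_4], [v_1,v_3,v_4], [v_2,v_3,v_4]
  3-simplices (5): [v_0,v_1,v_2,v_3], [v_0,v_1,v_2,v_4], [v_0,v_1,v_3,v_4], [v_0,v_2,v_3,v_4], [v_1,v_2,v_3,v_4]

giving chain groups C_0 ≅ Z^5, C_1 ≅ Z^10, C_2 ≅ Z^10, C_3 ≅ Z^5.

The boundary map ∂_1: C_1 → C_0 maps an edge to its endpoints' difference, ∂[p,q] = q − p.
As a 5×10 matrix over Z this has rank 4, with invariant factors (1,1,1,1).

The boundary map ∂_2: C_2 → C_1 acts by ∂[p,q,r] = [q,r] − [p,r] + [p,q]. For instance
  ∂[v_1,v_3,v_4] = [v_3,v_4] − [v_1,v_4] + [v_1,v_3],
  ∂[v_2,v_3,v_4] = [v_3,v_4] − [v_2,v_4] + [v_2,v_3].
The 10×10 boundary matrix has rank 6 and Smith normal form diag(1,1,1,1,1,1).

Boundary ∂_3: C_3 → C_2 sends each 3-simplex σ to the alternating sum Σ_i (−1)^i (σ with its i-th vertex removed). For instance
  ∂[v_0,v_1,v_3,v_4] = [v_1,v_3,v_4] − [v_0,v_3,v_4] + [v_0,v_1,v_4] − [v_0,v_1,v_3],
  ∂[v_0,v_2,v_3,v_4] = [v_2,v_3,v_4] − [v_0,v_3,v_4] + [v_0,v_2,v_4] − [v_0,v_2,v_3].
This gives a 10×5 integer matrix of rank 4; reducing to Smith normal form yields diagonal entries (1,1,1,1).

Reading off H_k = ker ∂_k / im ∂_{k+1}:

  H_0: rank C_0 − rank ∂_1 = 5 − 4 = 1, and the invariant factors of ∂_1 are all 1, so H_0 ≅ Z.
  H_1: rank ker ∂_1 − rank ∂_2 = (10 − 4) − 6 = 0, and the invariant factors of ∂_2 are all 1, so H_1 ≅ 0.
  H_2: rank ker ∂_2 − rank ∂_3 = (10 − 6) − 4 = 0, and the invariant factors of ∂_3 are all 1, so H_2 ≅ 0.
  H_3: rank ker ∂_3 − rank ∂_4 = (5 − 4) − 0 = 1, and there is no ∂_4, so H_3 ≅ Z.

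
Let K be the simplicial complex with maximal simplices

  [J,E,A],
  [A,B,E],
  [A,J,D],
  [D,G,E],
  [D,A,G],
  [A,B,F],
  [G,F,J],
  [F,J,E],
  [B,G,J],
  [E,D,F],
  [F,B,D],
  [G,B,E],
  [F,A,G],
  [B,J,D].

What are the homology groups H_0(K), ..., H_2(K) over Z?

H_0 = Z,  H_1 = Z^2,  H_2 = Z.

We work with the vertex ordering A < B < D < E < F < G < J. The simplices of K, each written with vertices in increasing order, are:

  0-simplices (7): A, B, D, E, F, G, J
  1-simplices (21): AB, AD, AE, AF, AG, AJ, BD, BE, BF, BG, BJ, DE, DF, DG, DJ, EF, EG, EJ, FG, FJ, GJ
  2-simplices (14): ABE, ABF, ADG, ADJ, AEJ, AFG, BDF, BDJ, BEG, BGJ, DEF, DEG, EFJ, FGJ

Hence C_0 ≅ Z^7, C_1 ≅ Z^21, C_2 ≅ Z^14.

∂_1: C_1 → C_0 maps an edge to its endpoints' difference, ∂[p,q] = q − p. For instance
  ∂DF = F − D.
This gives a 7×21 integer matrix of rank 6; reducing to Smith normal form yields diagonal entries (1,1,1,1,1,1).

Boundary ∂_2: C_2 → C_1 acts by ∂[p,q,r] = [q,r] − [p,r] + [p,q]. For instance
  ∂ABE = BE − AE + AB,
  ∂BGJ = GJ − BJ + BG.
The resulting 21×14 matrix has rank 13, and its Smith normal form has invariant factors (1,1,1,1,1,1,1,1,1,1,1,1,1).

Now H_k = ker ∂_k / im ∂_{k+1}, so:

  H_0: rank C_0 − rank ∂_1 = 7 − 6 = 1, and the invariant factors of ∂_1 are all 1, so H_0 ≅ Z.
  H_1: rank ker ∂_1 − rank ∂_2 = (21 − 6) − 13 = 2, and the invariant factors of ∂_2 are all 1, so H_1 ≅ Z^2.
  H_2: rank ker ∂_2 − rank ∂_3 = (14 − 13) − 0 = 1, and there is no ∂_3, so H_2 ≅ Z.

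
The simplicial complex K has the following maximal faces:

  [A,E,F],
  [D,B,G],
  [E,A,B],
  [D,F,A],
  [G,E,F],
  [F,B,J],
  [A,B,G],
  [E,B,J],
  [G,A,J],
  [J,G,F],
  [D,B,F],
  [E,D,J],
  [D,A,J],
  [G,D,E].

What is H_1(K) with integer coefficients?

Order the vertices as A < B < D < E < F < G < J. Listing each simplex with vertices in this order, K has dimension 2 with simplices:

  0-simplices (7): A, B, D, E, F, G, J
  1-simplices (21): AB, AD, AE, AF, AG, AJ, BD, BE, BF, BG, BJ, DE, DF, DG, DJ, EF, EG, EJ, FG, FJ, GJ
  2-simplices (14): ABE, ABG, ADF, ADJ, AEF, AGJ, BDF, BDG, BEJ, BFJ, DEG, DEJ, EFG, FGJ

giving chain groups C_0 ≅ Z^7, C_1 ≅ Z^21, C_2 ≅ Z^14.

The boundary map ∂_1: C_1 → C_0 is given by ∂[p,q] = [q] − [p].
The 7×21 boundary matrix has rank 6 and Smith normal form diag(1,1,1,1,1,1).

Boundary ∂_2: C_2 → C_1 maps a triangle to the signed sum of its edges. For instance
  ∂BDF = DF − BF + BD,
  ∂BFJ = FJ − BJ + BF.
This gives a 21×14 integer matrix of rank 13; reducing to Smith normal form yields diagonal entries (1,1,1,1,1,1,1,1,1,1,1,1,1).

Reading off H_k = ker ∂_k / im ∂_{k+1}:

  H_1: rank ker ∂_1 − rank ∂_2 = (21 − 6) − 13 = 2, and the invariant factors of ∂_2 are all 1, so H_1 ≅ Z^2.

(K is a triangulation of the torus T^2.)

H_1 ≅ Z^2.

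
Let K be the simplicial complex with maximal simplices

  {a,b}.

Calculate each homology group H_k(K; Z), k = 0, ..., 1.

H_0 ≅ Z,  H_1 = 0.

Order the vertices as a < b. Listing each simplex with vertices in this order, K has dimension 1 with simplices:

  0-simplices (2): a, b
  1-simplices (1): ab

Hence C_0 ≅ Z^2, C_1 ≅ Z^1.

Boundary ∂_1: C_1 → C_0 sends each edge [p,q] (with p < q) to q − p.
This gives a 2×1 integer matrix of rank 1; reducing to Smith normal form yields diagonal entries (1).

Now H_k = ker ∂_k / im ∂_{k+1}, so:

  H_0: rank C_0 − rank ∂_1 = 2 − 1 = 1, and the invariant factors of ∂_1 are all 1, so H_0 = Z.
  H_1: rank ker ∂_1 − rank ∂_2 = (1 − 1) − 0 = 0, and there is no ∂_2, so H_1 = 0.

As a check, the Euler characteristic is 2 − 1 = 1, which agrees with 1 − 0 = 1.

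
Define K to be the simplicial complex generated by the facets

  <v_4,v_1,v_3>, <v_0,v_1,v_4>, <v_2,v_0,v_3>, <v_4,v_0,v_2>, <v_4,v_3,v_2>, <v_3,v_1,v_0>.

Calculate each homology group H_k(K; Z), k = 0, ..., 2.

H_0 = Z,  H_1 = 0,  H_2 = Z.

Take the total order v_0 < v_1 < v_2 < v_3 < v_4 on the vertex set. Then K (dimension 2) consists of the simplices:

  0-simplices (5): [v_0], [v_1], [v_2], [v_3], [v_4]
  1-simplices (9): [v_0,v_1], [v_0,v_2], [v_0,v_3], [v_0,v_4], [v_1,v_3], [v_1,v_4], [v_2,v_3], [v_2,v_4], [v_3,v_4]
  2-simplices (6): [v_0,v_1,v_3], [v_0,v_1,v_4], [v_0,v_2,v_3], [v_0,v_2,v_4], [v_1,v_3,v_4], [v_2,v_3,v_4]

Hence C_0 ≅ Z^5, C_1 ≅ Z^9, C_2 ≅ Z^6.

Boundary ∂_1: C_1 → C_0 is given by ∂[p,q] = [q] − [p]. For instance
  ∂[v_0,v_1] = [v_1] − [v_0].
This gives a 5×9 integer matrix of rank 4; reducing to Smith normal form yields diagonal entries (1,1,1,1).

Boundary ∂_2: C_2 → C_1 acts by ∂[p,q,r] = [q,r] − [p,r] + [p,q]. For instance
  ∂[v_1,v_3,v_4] = [v_3,v_4] − [v_1,v_4] + [v_1,v_3],
  ∂[v_0,v_1,v_3] = [v_1,v_3] − [v_0,v_3] + [v_0,v_1].
The resulting 9×6 matrix has rank 5, and its Smith normal form has invariant factors (1,1,1,1,1).

Reading off H_k = ker ∂_k / im ∂_{k+1}:

  H_0: rank C_0 − rank ∂_1 = 5 − 4 = 1, and the invariant factors of ∂_1 are all 1, so H_0 ≅ Z.
  H_1: rank ker ∂_1 − rank ∂_2 = (9 − 4) − 5 = 0, and the invariant factors of ∂_2 are all 1, so H_1 ≅ 0.
  H_2: rank ker ∂_2 − rank ∂_3 = (6 − 5) − 0 = 1, and there is no ∂_3, so H_2 ≅ Z.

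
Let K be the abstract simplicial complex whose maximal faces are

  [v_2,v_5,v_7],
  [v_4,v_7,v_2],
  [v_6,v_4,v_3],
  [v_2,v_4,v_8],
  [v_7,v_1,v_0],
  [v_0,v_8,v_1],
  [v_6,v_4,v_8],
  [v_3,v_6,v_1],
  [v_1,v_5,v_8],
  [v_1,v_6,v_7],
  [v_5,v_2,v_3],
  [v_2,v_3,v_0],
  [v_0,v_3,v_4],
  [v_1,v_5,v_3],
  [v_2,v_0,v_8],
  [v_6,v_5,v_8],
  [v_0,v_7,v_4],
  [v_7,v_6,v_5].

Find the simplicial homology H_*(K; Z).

Order the vertices as v_0 < v_1 < v_2 < v_3 < v_4 < v_5 < v_6 < v_7 < v_8. Listing each simplex with vertices in this order, K has dimension 2 with simplices:

  0-simplices (9): [v_0], [v_1], [v_2], [v_3], [v_4], [v_5], [v_6], [v_7], [v_8]
  1-simplices (27): (27 of them)
  2-simplices (18): (18 of them)

Hence C_0 ≅ Z^9, C_1 ≅ Z^27, C_2 ≅ Z^18.

Boundary ∂_1: C_1 → C_0 is given by ∂[p,q] = [q] − [p]. For instance
  ∂[v_6,v_8] = [v_8] − [v_6].
This gives a 9×27 integer matrix of rank 8; reducing to Smith normal form yields diagonal entries (1,1,1,1,1,1,1,1).

The boundary map ∂_2: C_2 → C_1 sends each 2-simplex [p,q,r] to [q,r] − [p,r] + [p,q]. For instance
  ∂[v_1,v_6,v_7] = [v_6,v_7] − [v_1,v_7] + [v_1,v_6],
  ∂[v_2,v_5,v_7] = [v_5,v_7] − [v_2,v_7] + [v_2,v_5].
The resulting 27×18 matrix has rank 18, and its Smith normal form has invariant factors (1,1,1,1,1,1,1,1,1,1,1,1,1,1,1,1,1,2).

Now H_k = ker ∂_k / im ∂_{k+1}, so:

  H_0: rank C_0 − rank ∂_1 = 9 − 8 = 1, and the invariant factors of ∂_1 are all 1, so H_0 = Z.
  H_1: rank ker ∂_1 − rank ∂_2 = (27 − 8) − 18 = 1, and ∂_2 has invariant factor 2 > 1, so H_1 = Z ⊕ Z/2.
  H_2: rank ker ∂_2 − rank ∂_3 = (18 − 18) − 0 = 0, and there is no ∂_3, so H_2 = 0.

H_0 = Z,  H_1 = Z ⊕ Z/2,  H_2 = 0.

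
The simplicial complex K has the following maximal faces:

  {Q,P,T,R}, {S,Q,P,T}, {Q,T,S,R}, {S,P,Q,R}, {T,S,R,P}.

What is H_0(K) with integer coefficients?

H_0 ≅ Z.

Order the vertices as P < Q < R < S < T. Listing each simplex with vertices in this order, K has dimension 3 with simplices:

  0-simplices (5): P, Q, R, S, T
  1-simplices (10): PQ, PR, PS, PT, QR, QS, QT, RS, RT, ST
  2-simplices (10): PQR, PQS, PQT, PRS, PRT, PST, QRS, QRT, QST, RST
  3-simplices (5): PQRS, PQRT, PQST, PRST, QRST

Hence C_0 ≅ Z^5, C_1 ≅ Z^10, C_2 ≅ Z^10, C_3 ≅ Z^5.

Boundary ∂_1: C_1 → C_0 sends each edge [p,q] (with p < q) to q − p. For instance
  ∂PR = R − P.
This gives a 5×10 integer matrix of rank 4; reducing to Smith normal form yields diagonal entries (1,1,1,1).

∂_2: C_2 → C_1 maps a triangle to the signed sum of its edges. For instance
  ∂PRS = RS − PS + PR,
  ∂PQT = QT − PT + PQ.
The 10×10 boundary matrix has rank 6 and Smith normal form diag(1,1,1,1,1,1).

Boundary ∂_3: C_3 → C_2 sends each 3-simplex σ to the alternating sum Σ_i (−1)^i (σ with its i-th vertex removed). For instance
  ∂QRST = RST − QST + QRT − QRS,
  ∂PQST = QST − PST + PQT − PQS.
As a 10×5 matrix over Z this has rank 4, with invariant factors (1,1,1,1).

Computing H_k = (kernel of ∂_k) / (image of ∂_{k+1}):

  H_0: rank C_0 − rank ∂_1 = 5 − 4 = 1, and the invariant factors of ∂_1 are all 1, so H_0 ≅ Z.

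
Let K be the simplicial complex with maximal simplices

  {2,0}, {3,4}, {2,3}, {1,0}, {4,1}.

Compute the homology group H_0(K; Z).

Fix the vertex order 0 < 1 < 2 < 3 < 4 and write every simplex with vertices in increasing order. Then dim K = 1 and the simplices of K are:

  0-simplices (5): [0], [1], [2], [3], [4]
  1-simplices (5): [0,1], [0,2], [1,4], [2,3], [3,4]

so the chain groups are C_0 ≅ Z^5, C_1 ≅ Z^5.

Boundary ∂_1: C_1 → C_0 maps an edge to its endpoints' difference, ∂[p,q] = q − p. For instance
  ∂[2,3] = [3] − [2].
The resulting 5×5 matrix has rank 4, and its Smith normal form has invariant factors (1,1,1,1).

Reading off H_k = ker ∂_k / im ∂_{k+1}:

  H_0: rank C_0 − rank ∂_1 = 5 − 4 = 1, and the invariant factors of ∂_1 are all 1, so H_0 ≅ Z.

(K is a triangulation of the circle S^1.)

H_0 ≅ Z.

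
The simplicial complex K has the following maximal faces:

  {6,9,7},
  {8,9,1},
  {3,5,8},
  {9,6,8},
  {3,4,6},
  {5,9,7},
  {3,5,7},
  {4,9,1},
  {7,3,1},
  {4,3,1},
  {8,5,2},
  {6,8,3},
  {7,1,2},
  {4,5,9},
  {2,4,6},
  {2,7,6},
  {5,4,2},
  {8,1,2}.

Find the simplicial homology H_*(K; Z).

Order the vertices as 1 < 2 < 3 < 4 < 5 < 6 < 7 < 8 < 9. Listing each simplex with vertices in this order, K has dimension 2 with simplices:

  0-simplices (9): [1], [2], [3], [4], [5], [6], [7], [8], [9]
  1-simplices (27): (27 of them)
  2-simplices (18): [1,2,7], [1,2,8], [1,3,4], [1,3,7], [1,4,9], [1,8,9], [2,4,5], [2,4,6], [2,5,8], [2,6,7], [3,4,6], [3,5,7], [3,5,8], [3,6,8], [4,5,9], [5,7,9], [6,7,9], [6,8,9]

so the chain groups are C_0 ≅ Z^9, C_1 ≅ Z^27, C_2 ≅ Z^18.

The boundary map ∂_1: C_1 → C_0 is given by ∂[p,q] = [q] − [p].
As a 9×27 matrix over Z this has rank 8, with invariant factors (1,1,1,1,1,1,1,1).

Boundary ∂_2: C_2 → C_1 maps a triangle to the signed sum of its edges. For instance
  ∂[3,5,8] = [5,8] − [3,8] + [3,5],
  ∂[3,6,8] = [6,8] − [3,8] + [3,6].
This gives a 27×18 integer matrix of rank 17; reducing to Smith normal form yields diagonal entries (1,1,1,1,1,1,1,1,1,1,1,1,1,1,1,1,1).

Now H_k = ker ∂_k / im ∂_{k+1}, so:

  H_0: rank C_0 − rank ∂_1 = 9 − 8 = 1, and the invariant factors of ∂_1 are all 1, so H_0 ≅ Z.
  H_1: rank ker ∂_1 − rank ∂_2 = (27 − 8) − 17 = 2, and the invariant factors of ∂_2 are all 1, so H_1 ≅ Z^2.
  H_2: rank ker ∂_2 − rank ∂_3 = (18 − 17) − 0 = 1, and there is no ∂_3, so H_2 ≅ Z.

(K is a triangulation of the torus T^2.)

H_0 ≅ Z,  H_1 ≅ Z^2,  H_2 ≅ Z.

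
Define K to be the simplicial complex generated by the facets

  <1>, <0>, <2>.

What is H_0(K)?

K has 3 vertices.
rank ∂_0 = 0, rank ∂_1 = 0 ⇒ b_0 = 3 − 0 − 0 = 3. So H_0 ≅ Z^3.

H_0 ≅ Z^3.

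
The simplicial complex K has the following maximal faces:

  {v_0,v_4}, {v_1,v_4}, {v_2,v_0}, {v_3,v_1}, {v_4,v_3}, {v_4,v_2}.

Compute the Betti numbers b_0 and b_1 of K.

Take the total order v_0 < v_1 < v_2 < v_3 < v_4 on the vertex set. Then K (dimension 1) consists of the simplices:

  0-simplices (5): [v_0], [v_1], [v_2], [v_3], [v_4]
  1-simplices (6): [v_0,v_2], [v_0,v_4], [v_1,v_3], [v_1,v_4], [v_2,v_4], [v_3,v_4]

so the chain groups are C_0 ≅ Z^5, C_1 ≅ Z^6.

∂_1: C_1 → C_0 maps an edge to its endpoints' difference, ∂[p,q] = q − p. For instance
  ∂[v_3,v_4] = [v_4] − [v_3].
The resulting 5×6 matrix has rank 4, and its Smith normal form has invariant factors (1,1,1,1).

Reading off H_k = ker ∂_k / im ∂_{k+1}:

  H_0: rank C_0 − rank ∂_1 = 5 − 4 = 1, and the invariant factors of ∂_1 are all 1, so H_0 = Z.
  H_1: rank ker ∂_1 − rank ∂_2 = (6 − 4) − 0 = 2, and there is no ∂_2, so H_1 = Z^2.

Hence the Betti numbers are b_0 = 1, b_1 = 2.

b_0 = 1, b_1 = 2.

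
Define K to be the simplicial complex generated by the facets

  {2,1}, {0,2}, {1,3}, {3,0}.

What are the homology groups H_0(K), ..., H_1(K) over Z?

H_0 ≅ Z,  H_1 ≅ Z.

K has 4 vertices, 4 edges.
rank ∂_0 = 0, rank ∂_1 = 3 ⇒ b_0 = 4 − 0 − 3 = 1; all invariant factors of ∂_1 are 1 so no torsion. So H_0 ≅ Z.
rank ∂_1 = 3, rank ∂_2 = 0 ⇒ b_1 = 4 − 3 − 0 = 1. So H_1 ≅ Z.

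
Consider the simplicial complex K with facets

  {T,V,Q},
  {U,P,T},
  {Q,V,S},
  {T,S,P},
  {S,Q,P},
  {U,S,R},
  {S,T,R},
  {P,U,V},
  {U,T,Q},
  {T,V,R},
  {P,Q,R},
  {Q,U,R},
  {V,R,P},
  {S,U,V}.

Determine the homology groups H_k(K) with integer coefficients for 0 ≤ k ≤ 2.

We work with the vertex ordering P < Q < R < S < T < U < V. The simplices of K, each written with vertices in increasing order, are:

  0-simplices (7): P, Q, R, S, T, U, V
  1-simplices (21): PQ, PR, PS, PT, PU, PV, QR, QS, QT, QU, QV, RS, RT, RU, RV, ST, SU, SV, TU, TV, UV
  2-simplices (14): PQR, PQS, PRV, PST, PTU, PUV, QRU, QSV, QTU, QTV, RST, RSU, RTV, SUV

Hence C_0 ≅ Z^7, C_1 ≅ Z^21, C_2 ≅ Z^14.

The boundary map ∂_1: C_1 → C_0 is given by ∂[p,q] = [q] − [p].
The resulting 7×21 matrix has rank 6, and its Smith normal form has invariant factors (1,1,1,1,1,1).

The boundary map ∂_2: C_2 → C_1 acts by ∂[p,q,r] = [q,r] − [p,r] + [p,q]. For instance
  ∂PRV = RV − PV + PR,
  ∂PUV = UV − PV + PU.
This gives a 21×14 integer matrix of rank 13; reducing to Smith normal form yields diagonal entries (1,1,1,1,1,1,1,1,1,1,1,1,1).

From H_k ≅ ker(∂_k) / im(∂_{k+1}) we obtain:

  H_0: rank C_0 − rank ∂_1 = 7 − 6 = 1, and the invariant factors of ∂_1 are all 1, so H_0 = Z.
  H_1: rank ker ∂_1 − rank ∂_2 = (21 − 6) − 13 = 2, and the invariant factors of ∂_2 are all 1, so H_1 = Z^2.
  H_2: rank ker ∂_2 − rank ∂_3 = (14 − 13) − 0 = 1, and there is no ∂_3, so H_2 = Z.

As a check, the Euler characteristic is 7 − 21 + 14 = 0, which agrees with 1 − 2 + 1 = 0.
(K is a triangulation of the torus T^2.)

H_0 ≅ Z,  H_1 ≅ Z^2,  H_2 ≅ Z.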